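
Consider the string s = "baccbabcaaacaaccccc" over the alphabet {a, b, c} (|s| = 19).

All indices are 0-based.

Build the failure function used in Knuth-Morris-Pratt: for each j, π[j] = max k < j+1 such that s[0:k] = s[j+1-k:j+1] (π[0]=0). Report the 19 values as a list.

π[0] = 0
j=1 s[j]='a': π[1]=0 (border '')
j=2 s[j]='c': π[2]=0 (border '')
j=3 s[j]='c': π[3]=0 (border '')
j=4 s[j]='b': π[4]=1 (border 'b')
j=5 s[j]='a': π[5]=2 (border 'ba')
j=6 s[j]='b': k: 2→0; π[6]=1 (border 'b')
j=7 s[j]='c': k: 1→0; π[7]=0 (border '')
j=8 s[j]='a': π[8]=0 (border '')
j=9 s[j]='a': π[9]=0 (border '')
j=10 s[j]='a': π[10]=0 (border '')
j=11 s[j]='c': π[11]=0 (border '')
j=12 s[j]='a': π[12]=0 (border '')
j=13 s[j]='a': π[13]=0 (border '')
j=14 s[j]='c': π[14]=0 (border '')
j=15 s[j]='c': π[15]=0 (border '')
j=16 s[j]='c': π[16]=0 (border '')
j=17 s[j]='c': π[17]=0 (border '')
j=18 s[j]='c': π[18]=0 (border '')

[0, 0, 0, 0, 1, 2, 1, 0, 0, 0, 0, 0, 0, 0, 0, 0, 0, 0, 0]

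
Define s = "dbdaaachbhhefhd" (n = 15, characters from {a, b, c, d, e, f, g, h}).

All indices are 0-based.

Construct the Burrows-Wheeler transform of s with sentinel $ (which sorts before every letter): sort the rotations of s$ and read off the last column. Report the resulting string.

ddaadhahb$hecfhb

rank  rotation          last
    0  $dbdaaachbhhefhd  d
    1  aaachbhhefhd$dbd  d
    2  aachbhhefhd$dbda  a
    3  achbhhefhd$dbdaa  a
    4  bdaaachbhhefhd$d  d
    5  bhhefhd$dbdaaach  h
    6  chbhhefhd$dbdaaa  a
    7  d$dbdaaachbhhefh  h
    8  daaachbhhefhd$db  b
    9  dbdaaachbhhefhd$  $
   10  efhd$dbdaaachbhh  h
   11  fhd$dbdaaachbhhe  e
   12  hbhhefhd$dbdaaac  c
   13  hd$dbdaaachbhhef  f
   14  hefhd$dbdaaachbh  h
   15  hhefhd$dbdaaachb  b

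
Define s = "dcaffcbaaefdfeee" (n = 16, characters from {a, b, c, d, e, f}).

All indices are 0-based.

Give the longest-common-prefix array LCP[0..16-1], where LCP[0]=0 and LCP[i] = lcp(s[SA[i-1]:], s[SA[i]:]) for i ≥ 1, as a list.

[0, 1, 1, 0, 0, 1, 0, 1, 0, 1, 2, 1, 0, 1, 1, 1]

rank→(start, suffix):
  0 → (7, 'aaefdfeee')
  1 → (8, 'aefdfeee')
  2 → (2, 'affcbaaefdfeee')
  3 → (6, 'baaefdfeee')
  4 → (1, 'caffcbaaefdfeee')
  5 → (5, 'cbaaefdfeee')
  6 → (0, 'dcaffcbaaefdfeee')
  7 → (11, 'dfeee')
  8 → (15, 'e')
  9 → (14, 'ee')
  10 → (13, 'eee')
  11 → (9, 'efdfeee')
  12 → (4, 'fcbaaefdfeee')
  13 → (10, 'fdfeee')
  14 → (12, 'feee')
  15 → (3, 'ffcbaaefdfeee')

SA = [7, 8, 2, 6, 1, 5, 0, 11, 15, 14, 13, 9, 4, 10, 12, 3]
rank  pair      lcp
   1  s[7:],s[8:]  1  'a'
   2  s[8:],s[2:]  1  'a'
   3  s[2:],s[6:]  0  ''
   4  s[6:],s[1:]  0  ''
   5  s[1:],s[5:]  1  'c'
   6  s[5:],s[0:]  0  ''
   7  s[0:],s[11:]  1  'd'
   8  s[11:],s[15:]  0  ''
   9  s[15:],s[14:]  1  'e'
  10  s[14:],s[13:]  2  'ee'
  11  s[13:],s[9:]  1  'e'
  12  s[9:],s[4:]  0  ''
  13  s[4:],s[10:]  1  'f'
  14  s[10:],s[12:]  1  'f'
  15  s[12:],s[3:]  1  'f'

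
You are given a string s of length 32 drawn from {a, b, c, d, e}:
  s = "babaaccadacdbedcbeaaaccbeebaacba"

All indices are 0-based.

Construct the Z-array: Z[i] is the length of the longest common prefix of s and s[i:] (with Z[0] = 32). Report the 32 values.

[32, 0, 2, 0, 0, 0, 0, 0, 0, 0, 0, 0, 1, 0, 0, 0, 1, 0, 0, 0, 0, 0, 0, 1, 0, 0, 2, 0, 0, 0, 2, 0]

Z[0]=32
i=1: outside box; Z[1]=0
i=2: outside box; Z[2]=2 extend→box=[2,4)
i=3: min(r-i=1, Z[1]=0)=0; Z[3]=0
i=4: outside box; Z[4]=0
i=5: outside box; Z[5]=0
i=6: outside box; Z[6]=0
i=7: outside box; Z[7]=0
i=8: outside box; Z[8]=0
i=9: outside box; Z[9]=0
i=10: outside box; Z[10]=0
i=11: outside box; Z[11]=0
i=12: outside box; Z[12]=1 extend→box=[12,13)
i=13: outside box; Z[13]=0
i=14: outside box; Z[14]=0
i=15: outside box; Z[15]=0
i=16: outside box; Z[16]=1 extend→box=[16,17)
i=17: outside box; Z[17]=0
i=18: outside box; Z[18]=0
i=19: outside box; Z[19]=0
i=20: outside box; Z[20]=0
i=21: outside box; Z[21]=0
i=22: outside box; Z[22]=0
i=23: outside box; Z[23]=1 extend→box=[23,24)
i=24: outside box; Z[24]=0
i=25: outside box; Z[25]=0
i=26: outside box; Z[26]=2 extend→box=[26,28)
i=27: min(r-i=1, Z[1]=0)=0; Z[27]=0
i=28: outside box; Z[28]=0
i=29: outside box; Z[29]=0
i=30: outside box; Z[30]=2 extend→box=[30,32)
i=31: min(r-i=1, Z[1]=0)=0; Z[31]=0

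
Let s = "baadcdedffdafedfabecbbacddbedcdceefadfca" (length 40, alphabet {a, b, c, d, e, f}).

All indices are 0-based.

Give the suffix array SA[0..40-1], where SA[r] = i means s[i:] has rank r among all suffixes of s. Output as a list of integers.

sorted suffixes:
  #0 SA[0]=39  'a'
  #1 SA[1]=1  'aadcdedffdafedfabecbbacddbedcdceefadfca'
  #2 SA[2]=16  'abecbbacddbedcdceefadfca'
  #3 SA[3]=22  'acddbedcdceefadfca'
  #4 SA[4]=2  'adcdedffdafedfabecbbacddbedcdceefadfca'
  #5 SA[5]=35  'adfca'
  #6 SA[6]=11  'afedfabecbbacddbedcdceefadfca'
  #7 SA[7]=0  'baadcdedffdafedfabecbbacddbedcdceefadfca'
  #8 SA[8]=21  'bacddbedcdceefadfca'
  #9 SA[9]=20  'bbacddbedcdceefadfca'
  #10 SA[10]=17  'becbbacddbedcdceefadfca'
  #11 SA[11]=26  'bedcdceefadfca'
  #12 SA[12]=38  'ca'
  #13 SA[13]=19  'cbbacddbedcdceefadfca'
  #14 SA[14]=29  'cdceefadfca'
  #15 SA[15]=23  'cddbedcdceefadfca'
  #16 SA[16]=4  'cdedffdafedfabecbbacddbedcdceefadfca'
  #17 SA[17]=31  'ceefadfca'
  #18 SA[18]=10  'dafedfabecbbacddbedcdceefadfca'
  #19 SA[19]=25  'dbedcdceefadfca'
  #20 SA[20]=28  'dcdceefadfca'
  #21 SA[21]=3  'dcdedffdafedfabecbbacddbedcdceefadfca'
  #22 SA[22]=30  'dceefadfca'
  #23 SA[23]=24  'ddbedcdceefadfca'
  #24 SA[24]=5  'dedffdafedfabecbbacddbedcdceefadfca'
  #25 SA[25]=14  'dfabecbbacddbedcdceefadfca'
  #26 SA[26]=36  'dfca'
  #27 SA[27]=7  'dffdafedfabecbbacddbedcdceefadfca'
  #28 SA[28]=18  'ecbbacddbedcdceefadfca'
  #29 SA[29]=27  'edcdceefadfca'
  #30 SA[30]=13  'edfabecbbacddbedcdceefadfca'
  #31 SA[31]=6  'edffdafedfabecbbacddbedcdceefadfca'
  #32 SA[32]=32  'eefadfca'
  #33 SA[33]=33  'efadfca'
  #34 SA[34]=15  'fabecbbacddbedcdceefadfca'
  #35 SA[35]=34  'fadfca'
  #36 SA[36]=37  'fca'
  #37 SA[37]=9  'fdafedfabecbbacddbedcdceefadfca'
  #38 SA[38]=12  'fedfabecbbacddbedcdceefadfca'
  #39 SA[39]=8  'ffdafedfabecbbacddbedcdceefadfca'

[39, 1, 16, 22, 2, 35, 11, 0, 21, 20, 17, 26, 38, 19, 29, 23, 4, 31, 10, 25, 28, 3, 30, 24, 5, 14, 36, 7, 18, 27, 13, 6, 32, 33, 15, 34, 37, 9, 12, 8]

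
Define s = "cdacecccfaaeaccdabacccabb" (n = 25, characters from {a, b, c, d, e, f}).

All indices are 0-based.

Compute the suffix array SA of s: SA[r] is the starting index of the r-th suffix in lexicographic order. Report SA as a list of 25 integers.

rank→(start, suffix):
  0 → (9, 'aaeaccdabacccabb')
  1 → (16, 'abacccabb')
  2 → (22, 'abb')
  3 → (18, 'acccabb')
  4 → (12, 'accdabacccabb')
  5 → (2, 'acecccfaaeaccdabacccabb')
  6 → (10, 'aeaccdabacccabb')
  7 → (24, 'b')
  8 → (17, 'bacccabb')
  9 → (23, 'bb')
  10 → (21, 'cabb')
  11 → (20, 'ccabb')
  12 → (19, 'cccabb')
  13 → (5, 'cccfaaeaccdabacccabb')
  14 → (13, 'ccdabacccabb')
  15 → (6, 'ccfaaeaccdabacccabb')
  16 → (14, 'cdabacccabb')
  17 → (0, 'cdacecccfaaeaccdabacccabb')
  18 → (3, 'cecccfaaeaccdabacccabb')
  19 → (7, 'cfaaeaccdabacccabb')
  20 → (15, 'dabacccabb')
  21 → (1, 'dacecccfaaeaccdabacccabb')
  22 → (11, 'eaccdabacccabb')
  23 → (4, 'ecccfaaeaccdabacccabb')
  24 → (8, 'faaeaccdabacccabb')

[9, 16, 22, 18, 12, 2, 10, 24, 17, 23, 21, 20, 19, 5, 13, 6, 14, 0, 3, 7, 15, 1, 11, 4, 8]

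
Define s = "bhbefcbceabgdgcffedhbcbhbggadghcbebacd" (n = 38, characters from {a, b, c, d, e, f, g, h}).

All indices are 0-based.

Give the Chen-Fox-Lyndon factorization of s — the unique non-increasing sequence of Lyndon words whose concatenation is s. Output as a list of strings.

["bh", "befc", "bce", "abgdgcffedhbcbhbggadghcbebacd"]

emit factor 1: 'bh' (i=0, period=2)
emit factor 2: 'befc' (i=2, period=4)
emit factor 3: 'bce' (i=6, period=3)
emit factor 4: 'abgdgcffedhbcbhbggadghcbebacd' (i=9, period=29)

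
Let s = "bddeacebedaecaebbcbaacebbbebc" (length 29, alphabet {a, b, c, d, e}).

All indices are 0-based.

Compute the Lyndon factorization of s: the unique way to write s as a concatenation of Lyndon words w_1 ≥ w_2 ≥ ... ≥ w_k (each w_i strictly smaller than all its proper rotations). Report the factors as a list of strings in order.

emit factor 1: 'bdde' (i=0, period=4)
emit factor 2: 'acebedaecaebbcb' (i=4, period=15)
emit factor 3: 'aacebbbebc' (i=19, period=10)

["bdde", "acebedaecaebbcb", "aacebbbebc"]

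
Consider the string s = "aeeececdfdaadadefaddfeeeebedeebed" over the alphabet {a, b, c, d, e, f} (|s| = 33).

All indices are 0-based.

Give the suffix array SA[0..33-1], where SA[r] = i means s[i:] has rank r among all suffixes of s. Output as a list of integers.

rank→(start, suffix):
  0 → (10, 'aadadefaddfeeeebedeebed')
  1 → (11, 'adadefaddfeeeebedeebed')
  2 → (17, 'addfeeeebedeebed')
  3 → (13, 'adefaddfeeeebedeebed')
  4 → (0, 'aeeececdfdaadadefaddfeeeebedeebed')
  5 → (30, 'bed')
  6 → (25, 'bedeebed')
  7 → (6, 'cdfdaadadefaddfeeeebedeebed')
  8 → (4, 'cecdfdaadadefaddfeeeebedeebed')
  9 → (32, 'd')
  10 → (9, 'daadadefaddfeeeebedeebed')
  11 → (12, 'dadefaddfeeeebedeebed')
  12 → (18, 'ddfeeeebedeebed')
  13 → (27, 'deebed')
  14 → (14, 'defaddfeeeebedeebed')
  15 → (7, 'dfdaadadefaddfeeeebedeebed')
  16 → (19, 'dfeeeebedeebed')
  17 → (29, 'ebed')
  18 → (24, 'ebedeebed')
  19 → (5, 'ecdfdaadadefaddfeeeebedeebed')
  20 → (3, 'ececdfdaadadefaddfeeeebedeebed')
  21 → (31, 'ed')
  22 → (26, 'edeebed')
  23 → (28, 'eebed')
  24 → (23, 'eebedeebed')
  25 → (2, 'eececdfdaadadefaddfeeeebedeebed')
  26 → (22, 'eeebedeebed')
  27 → (1, 'eeececdfdaadadefaddfeeeebedeebed')
  28 → (21, 'eeeebedeebed')
  29 → (15, 'efaddfeeeebedeebed')
  30 → (16, 'faddfeeeebedeebed')
  31 → (8, 'fdaadadefaddfeeeebedeebed')
  32 → (20, 'feeeebedeebed')

[10, 11, 17, 13, 0, 30, 25, 6, 4, 32, 9, 12, 18, 27, 14, 7, 19, 29, 24, 5, 3, 31, 26, 28, 23, 2, 22, 1, 21, 15, 16, 8, 20]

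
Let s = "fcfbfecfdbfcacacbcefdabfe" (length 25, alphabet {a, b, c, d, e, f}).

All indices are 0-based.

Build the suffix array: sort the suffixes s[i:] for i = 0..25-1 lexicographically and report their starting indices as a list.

rank→(start, suffix):
  0 → (21, 'abfe')
  1 → (12, 'acacbcefdabfe')
  2 → (14, 'acbcefdabfe')
  3 → (16, 'bcefdabfe')
  4 → (9, 'bfcacacbcefdabfe')
  5 → (22, 'bfe')
  6 → (3, 'bfecfdbfcacacbcefdabfe')
  7 → (11, 'cacacbcefdabfe')
  8 → (13, 'cacbcefdabfe')
  9 → (15, 'cbcefdabfe')
  10 → (17, 'cefdabfe')
  11 → (1, 'cfbfecfdbfcacacbcefdabfe')
  12 → (6, 'cfdbfcacacbcefdabfe')
  13 → (20, 'dabfe')
  14 → (8, 'dbfcacacbcefdabfe')
  15 → (24, 'e')
  16 → (5, 'ecfdbfcacacbcefdabfe')
  17 → (18, 'efdabfe')
  18 → (2, 'fbfecfdbfcacacbcefdabfe')
  19 → (10, 'fcacacbcefdabfe')
  20 → (0, 'fcfbfecfdbfcacacbcefdabfe')
  21 → (19, 'fdabfe')
  22 → (7, 'fdbfcacacbcefdabfe')
  23 → (23, 'fe')
  24 → (4, 'fecfdbfcacacbcefdabfe')

[21, 12, 14, 16, 9, 22, 3, 11, 13, 15, 17, 1, 6, 20, 8, 24, 5, 18, 2, 10, 0, 19, 7, 23, 4]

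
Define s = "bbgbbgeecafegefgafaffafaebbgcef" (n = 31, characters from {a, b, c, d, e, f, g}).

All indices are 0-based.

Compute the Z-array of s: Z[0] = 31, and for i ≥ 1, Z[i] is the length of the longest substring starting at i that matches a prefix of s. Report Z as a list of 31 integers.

Z[0]=31
i=1: i≥r, start 0; Z[1]=1 extend→box=[1,2)
i=2: i≥r, start 0; Z[2]=0
i=3: i≥r, start 0; Z[3]=3 extend→box=[3,6)
i=4: min(r-i=2, Z[1]=1)=1; Z[4]=1
i=5: min(r-i=1, Z[2]=0)=0; Z[5]=0
i=6: i≥r, start 0; Z[6]=0
i=7: i≥r, start 0; Z[7]=0
i=8: i≥r, start 0; Z[8]=0
i=9: i≥r, start 0; Z[9]=0
i=10: i≥r, start 0; Z[10]=0
i=11: i≥r, start 0; Z[11]=0
i=12: i≥r, start 0; Z[12]=0
i=13: i≥r, start 0; Z[13]=0
i=14: i≥r, start 0; Z[14]=0
i=15: i≥r, start 0; Z[15]=0
i=16: i≥r, start 0; Z[16]=0
i=17: i≥r, start 0; Z[17]=0
i=18: i≥r, start 0; Z[18]=0
i=19: i≥r, start 0; Z[19]=0
i=20: i≥r, start 0; Z[20]=0
i=21: i≥r, start 0; Z[21]=0
i=22: i≥r, start 0; Z[22]=0
i=23: i≥r, start 0; Z[23]=0
i=24: i≥r, start 0; Z[24]=0
i=25: i≥r, start 0; Z[25]=3 extend→box=[25,28)
i=26: min(r-i=2, Z[1]=1)=1; Z[26]=1
i=27: min(r-i=1, Z[2]=0)=0; Z[27]=0
i=28: i≥r, start 0; Z[28]=0
i=29: i≥r, start 0; Z[29]=0
i=30: i≥r, start 0; Z[30]=0

[31, 1, 0, 3, 1, 0, 0, 0, 0, 0, 0, 0, 0, 0, 0, 0, 0, 0, 0, 0, 0, 0, 0, 0, 0, 3, 1, 0, 0, 0, 0]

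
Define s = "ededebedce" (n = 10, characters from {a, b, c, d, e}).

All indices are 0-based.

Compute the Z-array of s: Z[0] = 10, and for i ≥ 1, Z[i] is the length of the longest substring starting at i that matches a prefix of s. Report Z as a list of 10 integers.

[10, 0, 3, 0, 1, 0, 2, 0, 0, 1]

Z[0]=10
i=1: i≥r, start 0; Z[1]=0
i=2: i≥r, start 0; Z[2]=3 scan→box=[2,5)
i=3: min(r-i=2, Z[1]=0)=0; Z[3]=0
i=4: min(r-i=1, Z[2]=3)=1; Z[4]=1
i=5: i≥r, start 0; Z[5]=0
i=6: i≥r, start 0; Z[6]=2 scan→box=[6,8)
i=7: min(r-i=1, Z[1]=0)=0; Z[7]=0
i=8: i≥r, start 0; Z[8]=0
i=9: i≥r, start 0; Z[9]=1 scan→box=[9,10)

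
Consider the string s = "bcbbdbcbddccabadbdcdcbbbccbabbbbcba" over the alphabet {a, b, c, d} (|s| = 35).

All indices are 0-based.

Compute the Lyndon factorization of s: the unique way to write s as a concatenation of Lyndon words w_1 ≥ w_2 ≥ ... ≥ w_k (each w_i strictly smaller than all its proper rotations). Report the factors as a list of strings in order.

emit factor 1: 'bc' (i=0, period=2)
emit factor 2: 'bbdbcbddcc' (i=2, period=10)
emit factor 3: 'abadbdcdcbbbccbabbbbcb' (i=12, period=22)
emit factor 4: 'a' (i=34, period=1)

["bc", "bbdbcbddcc", "abadbdcdcbbbccbabbbbcb", "a"]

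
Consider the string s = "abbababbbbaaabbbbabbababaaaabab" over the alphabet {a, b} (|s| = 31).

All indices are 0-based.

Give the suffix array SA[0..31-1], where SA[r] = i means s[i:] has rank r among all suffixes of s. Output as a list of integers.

rank | idx | suffix
   0 |  24 | aaaabab
   1 |  25 | aaabab
   2 |  10 | aaabbbbabbababaaaabab
   3 |  26 | aabab
   4 |  11 | aabbbbabbababaaaabab
   5 |  29 | ab
   6 |  22 | abaaaabab
   7 |  27 | abab
   8 |  20 | ababaaaabab
   9 |   3 | ababbbbaaabbbbabbababaaaabab
  10 |  17 | abbababaaaabab
  11 |   0 | abbababbbbaaabbbbabbababaaaabab
  12 |   5 | abbbbaaabbbbabbababaaaabab
  13 |  12 | abbbbabbababaaaabab
  14 |  30 | b
  15 |  23 | baaaabab
  16 |   9 | baaabbbbabbababaaaabab
  17 |  28 | bab
  18 |  21 | babaaaabab
  19 |  19 | bababaaaabab
  20 |   2 | bababbbbaaabbbbabbababaaaabab
  21 |  16 | babbababaaaabab
  22 |   4 | babbbbaaabbbbabbababaaaabab
  23 |   8 | bbaaabbbbabbababaaaabab
  24 |  18 | bbababaaaabab
  25 |   1 | bbababbbbaaabbbbabbababaaaabab
  26 |  15 | bbabbababaaaabab
  27 |   7 | bbbaaabbbbabbababaaaabab
  28 |  14 | bbbabbababaaaabab
  29 |   6 | bbbbaaabbbbabbababaaaabab
  30 |  13 | bbbbabbababaaaabab

[24, 25, 10, 26, 11, 29, 22, 27, 20, 3, 17, 0, 5, 12, 30, 23, 9, 28, 21, 19, 2, 16, 4, 8, 18, 1, 15, 7, 14, 6, 13]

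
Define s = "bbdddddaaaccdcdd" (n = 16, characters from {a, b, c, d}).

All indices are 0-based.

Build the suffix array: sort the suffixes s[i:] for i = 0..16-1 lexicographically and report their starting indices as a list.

rank | idx | suffix
   0 |   7 | aaaccdcdd
   1 |   8 | aaccdcdd
   2 |   9 | accdcdd
   3 |   0 | bbdddddaaaccdcdd
   4 |   1 | bdddddaaaccdcdd
   5 |  10 | ccdcdd
   6 |  11 | cdcdd
   7 |  13 | cdd
   8 |  15 | d
   9 |   6 | daaaccdcdd
  10 |  12 | dcdd
  11 |  14 | dd
  12 |   5 | ddaaaccdcdd
  13 |   4 | dddaaaccdcdd
  14 |   3 | ddddaaaccdcdd
  15 |   2 | dddddaaaccdcdd

[7, 8, 9, 0, 1, 10, 11, 13, 15, 6, 12, 14, 5, 4, 3, 2]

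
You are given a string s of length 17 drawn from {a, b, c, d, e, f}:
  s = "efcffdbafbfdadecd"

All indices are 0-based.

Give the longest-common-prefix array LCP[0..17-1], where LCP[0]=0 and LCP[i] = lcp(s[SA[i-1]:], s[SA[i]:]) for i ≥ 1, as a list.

rank | idx | suffix
   0 |  12 | adecd
   1 |   7 | afbfdadecd
   2 |   6 | bafbfdadecd
   3 |   9 | bfdadecd
   4 |  15 | cd
   5 |   2 | cffdbafbfdadecd
   6 |  16 | d
   7 |  11 | dadecd
   8 |   5 | dbafbfdadecd
   9 |  13 | decd
  10 |  14 | ecd
  11 |   0 | efcffdbafbfdadecd
  12 |   8 | fbfdadecd
  13 |   1 | fcffdbafbfdadecd
  14 |  10 | fdadecd
  15 |   4 | fdbafbfdadecd
  16 |   3 | ffdbafbfdadecd

SA = [12, 7, 6, 9, 15, 2, 16, 11, 5, 13, 14, 0, 8, 1, 10, 4, 3]
[i] adj suffixes → lcp
  [1] 12/7 → 1 ('a')
  [2] 7/6 → 0 ('')
  [3] 6/9 → 1 ('b')
  [4] 9/15 → 0 ('')
  [5] 15/2 → 1 ('c')
  [6] 2/16 → 0 ('')
  [7] 16/11 → 1 ('d')
  [8] 11/5 → 1 ('d')
  [9] 5/13 → 1 ('d')
  [10] 13/14 → 0 ('')
  [11] 14/0 → 1 ('e')
  [12] 0/8 → 0 ('')
  [13] 8/1 → 1 ('f')
  [14] 1/10 → 1 ('f')
  [15] 10/4 → 2 ('fd')
  [16] 4/3 → 1 ('f')

[0, 1, 0, 1, 0, 1, 0, 1, 1, 1, 0, 1, 0, 1, 1, 2, 1]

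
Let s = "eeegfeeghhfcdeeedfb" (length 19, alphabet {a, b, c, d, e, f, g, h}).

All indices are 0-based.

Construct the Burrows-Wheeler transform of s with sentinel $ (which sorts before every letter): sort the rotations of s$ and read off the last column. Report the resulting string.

bffceeed$efeedhgeehg

rank  rotation              last
    0  $eeegfeeghhfcdeeedfb  b
    1  b$eeegfeeghhfcdeeedf  f
    2  cdeeedfb$eeegfeeghhf  f
    3  deeedfb$eeegfeeghhfc  c
    4  dfb$eeegfeeghhfcdeee  e
    5  edfb$eeegfeeghhfcdee  e
    6  eedfb$eeegfeeghhfcde  e
    7  eeedfb$eeegfeeghhfcd  d
    8  eeegfeeghhfcdeeedfb$  $
    9  eegfeeghhfcdeeedfb$e  e
   10  eeghhfcdeeedfb$eeegf  f
   11  egfeeghhfcdeeedfb$ee  e
   12  eghhfcdeeedfb$eeegfe  e
   13  fb$eeegfeeghhfcdeeed  d
   14  fcdeeedfb$eeegfeeghh  h
   15  feeghhfcdeeedfb$eeeg  g
   16  gfeeghhfcdeeedfb$eee  e
   17  ghhfcdeeedfb$eeegfee  e
   18  hfcdeeedfb$eeegfeegh  h
   19  hhfcdeeedfb$eeegfeeg  g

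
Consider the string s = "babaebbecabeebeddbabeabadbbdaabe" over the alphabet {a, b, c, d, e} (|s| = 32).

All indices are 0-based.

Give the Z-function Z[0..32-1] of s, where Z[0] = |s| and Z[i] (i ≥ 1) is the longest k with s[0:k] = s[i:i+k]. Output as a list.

Z[0]=32
i=1: outside box; Z[1]=0
i=2: outside box; Z[2]=2 extend→box=[2,4)
i=3: min(r-i=1, Z[1]=0)=0; Z[3]=0
i=4: outside box; Z[4]=0
i=5: outside box; Z[5]=1 extend→box=[5,6)
i=6: outside box; Z[6]=1 extend→box=[6,7)
i=7: outside box; Z[7]=0
i=8: outside box; Z[8]=0
i=9: outside box; Z[9]=0
i=10: outside box; Z[10]=1 extend→box=[10,11)
i=11: outside box; Z[11]=0
i=12: outside box; Z[12]=0
i=13: outside box; Z[13]=1 extend→box=[13,14)
i=14: outside box; Z[14]=0
i=15: outside box; Z[15]=0
i=16: outside box; Z[16]=0
i=17: outside box; Z[17]=3 extend→box=[17,20)
i=18: min(r-i=2, Z[1]=0)=0; Z[18]=0
i=19: min(r-i=1, Z[2]=2)=1; Z[19]=1
i=20: outside box; Z[20]=0
i=21: outside box; Z[21]=0
i=22: outside box; Z[22]=2 extend→box=[22,24)
i=23: min(r-i=1, Z[1]=0)=0; Z[23]=0
i=24: outside box; Z[24]=0
i=25: outside box; Z[25]=1 extend→box=[25,26)
i=26: outside box; Z[26]=1 extend→box=[26,27)
i=27: outside box; Z[27]=0
i=28: outside box; Z[28]=0
i=29: outside box; Z[29]=0
i=30: outside box; Z[30]=1 extend→box=[30,31)
i=31: outside box; Z[31]=0

[32, 0, 2, 0, 0, 1, 1, 0, 0, 0, 1, 0, 0, 1, 0, 0, 0, 3, 0, 1, 0, 0, 2, 0, 0, 1, 1, 0, 0, 0, 1, 0]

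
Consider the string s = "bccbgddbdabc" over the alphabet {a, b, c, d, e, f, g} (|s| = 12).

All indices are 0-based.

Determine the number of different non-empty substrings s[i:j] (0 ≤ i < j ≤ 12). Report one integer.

70

sorted suffixes:
  #0 SA[0]=9  'abc'
  #1 SA[1]=10  'bc'
  #2 SA[2]=0  'bccbgddbdabc'
  #3 SA[3]=7  'bdabc'
  #4 SA[4]=3  'bgddbdabc'
  #5 SA[5]=11  'c'
  #6 SA[6]=2  'cbgddbdabc'
  #7 SA[7]=1  'ccbgddbdabc'
  #8 SA[8]=8  'dabc'
  #9 SA[9]=6  'dbdabc'
  #10 SA[10]=5  'ddbdabc'
  #11 SA[11]=4  'gddbdabc'

SA = [9, 10, 0, 7, 3, 11, 2, 1, 8, 6, 5, 4]
i: (SA[i-1],SA[i]) lcp shared
  1: (9,10) 0 ''
  2: (10,0) 2 'bc'
  3: (0,7) 1 'b'
  4: (7,3) 1 'b'
  5: (3,11) 0 ''
  6: (11,2) 1 'c'
  7: (2,1) 1 'c'
  8: (1,8) 0 ''
  9: (8,6) 1 'd'
  10: (6,5) 1 'd'
  11: (5,4) 0 ''

n(n+1)/2 = 12·13/2 = 78
Σ LCP = 0 + 0 + 2 + 1 + 1 + 0 + 1 + 1 + 0 + 1 + 1 + 0 = 8
distinct = 78 − 8 = 70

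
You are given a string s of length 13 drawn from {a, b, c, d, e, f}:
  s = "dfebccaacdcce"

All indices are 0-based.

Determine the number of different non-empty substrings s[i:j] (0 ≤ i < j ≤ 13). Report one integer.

83

rank | idx | suffix
   0 |   6 | aacdcce
   1 |   7 | acdcce
   2 |   3 | bccaacdcce
   3 |   5 | caacdcce
   4 |   4 | ccaacdcce
   5 |  10 | cce
   6 |   8 | cdcce
   7 |  11 | ce
   8 |   9 | dcce
   9 |   0 | dfebccaacdcce
  10 |  12 | e
  11 |   2 | ebccaacdcce
  12 |   1 | febccaacdcce

SA = [6, 7, 3, 5, 4, 10, 8, 11, 9, 0, 12, 2, 1]
rank  pair      lcp
   1  s[6:],s[7:]  1  'a'
   2  s[7:],s[3:]  0  ''
   3  s[3:],s[5:]  0  ''
   4  s[5:],s[4:]  1  'c'
   5  s[4:],s[10:]  2  'cc'
   6  s[10:],s[8:]  1  'c'
   7  s[8:],s[11:]  1  'c'
   8  s[11:],s[9:]  0  ''
   9  s[9:],s[0:]  1  'd'
  10  s[0:],s[12:]  0  ''
  11  s[12:],s[2:]  1  'e'
  12  s[2:],s[1:]  0  ''

n(n+1)/2 = 13·14/2 = 91
Σ LCP = 0 + 1 + 0 + 0 + 1 + 2 + 1 + 1 + 0 + 1 + 0 + 1 + 0 = 8
distinct = 91 − 8 = 83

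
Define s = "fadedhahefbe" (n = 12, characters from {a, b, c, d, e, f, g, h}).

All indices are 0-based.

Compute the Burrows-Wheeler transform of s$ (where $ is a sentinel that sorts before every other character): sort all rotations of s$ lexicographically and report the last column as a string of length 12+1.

efhfaebdh$eda

rank  rotation       last
    0  $fadedhahefbe  e
    1  adedhahefbe$f  f
    2  ahefbe$fadedh  h
    3  be$fadedhahef  f
    4  dedhahefbe$fa  a
    5  dhahefbe$fade  e
    6  e$fadedhahefb  b
    7  edhahefbe$fad  d
    8  efbe$fadedhah  h
    9  fadedhahefbe$  $
   10  fbe$fadedhahe  e
   11  hahefbe$faded  d
   12  hefbe$fadedha  a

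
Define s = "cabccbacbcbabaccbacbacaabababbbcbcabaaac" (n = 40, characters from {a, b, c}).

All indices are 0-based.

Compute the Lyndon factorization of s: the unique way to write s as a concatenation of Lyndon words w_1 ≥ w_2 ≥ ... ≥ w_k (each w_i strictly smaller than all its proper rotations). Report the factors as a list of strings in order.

["c", "abccbacbcb", "abaccbacbac", "aabababbbcbcab", "aaac"]

emit factor 1: 'c' (i=0, period=1)
emit factor 2: 'abccbacbcb' (i=1, period=10)
emit factor 3: 'abaccbacbac' (i=11, period=11)
emit factor 4: 'aabababbbcbcab' (i=22, period=14)
emit factor 5: 'aaac' (i=36, period=4)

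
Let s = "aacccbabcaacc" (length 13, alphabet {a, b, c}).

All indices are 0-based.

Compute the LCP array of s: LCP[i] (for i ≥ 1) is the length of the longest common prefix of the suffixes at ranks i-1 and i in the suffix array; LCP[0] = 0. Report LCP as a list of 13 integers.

[0, 4, 1, 1, 3, 0, 1, 0, 1, 1, 1, 2, 2]

rank→(start, suffix):
  0 → (9, 'aacc')
  1 → (0, 'aacccbabcaacc')
  2 → (6, 'abcaacc')
  3 → (10, 'acc')
  4 → (1, 'acccbabcaacc')
  5 → (5, 'babcaacc')
  6 → (7, 'bcaacc')
  7 → (12, 'c')
  8 → (8, 'caacc')
  9 → (4, 'cbabcaacc')
  10 → (11, 'cc')
  11 → (3, 'ccbabcaacc')
  12 → (2, 'cccbabcaacc')

SA = [9, 0, 6, 10, 1, 5, 7, 12, 8, 4, 11, 3, 2]
rank  pair      lcp
   1  s[9:],s[0:]  4  'aacc'
   2  s[0:],s[6:]  1  'a'
   3  s[6:],s[10:]  1  'a'
   4  s[10:],s[1:]  3  'acc'
   5  s[1:],s[5:]  0  ''
   6  s[5:],s[7:]  1  'b'
   7  s[7:],s[12:]  0  ''
   8  s[12:],s[8:]  1  'c'
   9  s[8:],s[4:]  1  'c'
  10  s[4:],s[11:]  1  'c'
  11  s[11:],s[3:]  2  'cc'
  12  s[3:],s[2:]  2  'cc'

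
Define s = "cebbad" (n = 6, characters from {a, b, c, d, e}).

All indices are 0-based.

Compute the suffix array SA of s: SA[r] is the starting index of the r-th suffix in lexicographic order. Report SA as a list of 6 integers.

[4, 3, 2, 0, 5, 1]

sorted suffixes:
  #0 SA[0]=4  'ad'
  #1 SA[1]=3  'bad'
  #2 SA[2]=2  'bbad'
  #3 SA[3]=0  'cebbad'
  #4 SA[4]=5  'd'
  #5 SA[5]=1  'ebbad'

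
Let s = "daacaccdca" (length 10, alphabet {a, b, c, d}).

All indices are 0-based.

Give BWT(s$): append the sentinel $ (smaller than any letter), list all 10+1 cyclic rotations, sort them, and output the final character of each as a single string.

rank  rotation     last
    0  $daacaccdca  a
    1  a$daacaccdc  c
    2  aacaccdca$d  d
    3  acaccdca$da  a
    4  accdca$daac  c
    5  ca$daacaccd  d
    6  caccdca$daa  a
    7  ccdca$daaca  a
    8  cdca$daacac  c
    9  daacaccdca$  $
   10  dca$daacacc  c

acdacdaac$c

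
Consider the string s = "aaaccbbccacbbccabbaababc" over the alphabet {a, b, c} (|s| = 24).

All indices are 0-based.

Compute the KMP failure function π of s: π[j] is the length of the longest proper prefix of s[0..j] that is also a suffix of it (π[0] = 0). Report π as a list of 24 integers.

[0, 1, 2, 0, 0, 0, 0, 0, 0, 1, 0, 0, 0, 0, 0, 1, 0, 0, 1, 2, 0, 1, 0, 0]

π[0] = 0
j=1 s[j]='a': π[1]=1 (border 'a')
j=2 s[j]='a': π[2]=2 (border 'aa')
j=3 s[j]='c': k: 2→1→0; π[3]=0 (border '')
j=4 s[j]='c': π[4]=0 (border '')
j=5 s[j]='b': π[5]=0 (border '')
j=6 s[j]='b': π[6]=0 (border '')
j=7 s[j]='c': π[7]=0 (border '')
j=8 s[j]='c': π[8]=0 (border '')
j=9 s[j]='a': π[9]=1 (border 'a')
j=10 s[j]='c': k: 1→0; π[10]=0 (border '')
j=11 s[j]='b': π[11]=0 (border '')
j=12 s[j]='b': π[12]=0 (border '')
j=13 s[j]='c': π[13]=0 (border '')
j=14 s[j]='c': π[14]=0 (border '')
j=15 s[j]='a': π[15]=1 (border 'a')
j=16 s[j]='b': k: 1→0; π[16]=0 (border '')
j=17 s[j]='b': π[17]=0 (border '')
j=18 s[j]='a': π[18]=1 (border 'a')
j=19 s[j]='a': π[19]=2 (border 'aa')
j=20 s[j]='b': k: 2→1→0; π[20]=0 (border '')
j=21 s[j]='a': π[21]=1 (border 'a')
j=22 s[j]='b': k: 1→0; π[22]=0 (border '')
j=23 s[j]='c': π[23]=0 (border '')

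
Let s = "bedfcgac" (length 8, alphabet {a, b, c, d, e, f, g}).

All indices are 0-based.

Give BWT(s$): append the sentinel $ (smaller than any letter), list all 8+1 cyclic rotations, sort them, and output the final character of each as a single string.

rank  rotation   last
    0  $bedfcgac  c
    1  ac$bedfcg  g
    2  bedfcgac$  $
    3  c$bedfcga  a
    4  cgac$bedf  f
    5  dfcgac$be  e
    6  edfcgac$b  b
    7  fcgac$bed  d
    8  gac$bedfc  c

cg$afebdc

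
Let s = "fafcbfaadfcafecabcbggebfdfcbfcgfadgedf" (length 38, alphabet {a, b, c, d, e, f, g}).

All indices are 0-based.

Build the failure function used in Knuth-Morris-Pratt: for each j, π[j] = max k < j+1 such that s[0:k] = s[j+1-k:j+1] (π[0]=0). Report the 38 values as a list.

[0, 0, 1, 0, 0, 1, 2, 0, 0, 1, 0, 0, 1, 0, 0, 0, 0, 0, 0, 0, 0, 0, 0, 1, 0, 1, 0, 0, 1, 0, 0, 1, 2, 0, 0, 0, 0, 1]

π[0] = 0
j=1 s[j]='a': π[1]=0 (border '')
j=2 s[j]='f': π[2]=1 (border 'f')
j=3 s[j]='c': k: 1→0; π[3]=0 (border '')
j=4 s[j]='b': π[4]=0 (border '')
j=5 s[j]='f': π[5]=1 (border 'f')
j=6 s[j]='a': π[6]=2 (border 'fa')
j=7 s[j]='a': k: 2→0; π[7]=0 (border '')
j=8 s[j]='d': π[8]=0 (border '')
j=9 s[j]='f': π[9]=1 (border 'f')
j=10 s[j]='c': k: 1→0; π[10]=0 (border '')
j=11 s[j]='a': π[11]=0 (border '')
j=12 s[j]='f': π[12]=1 (border 'f')
j=13 s[j]='e': k: 1→0; π[13]=0 (border '')
j=14 s[j]='c': π[14]=0 (border '')
j=15 s[j]='a': π[15]=0 (border '')
j=16 s[j]='b': π[16]=0 (border '')
j=17 s[j]='c': π[17]=0 (border '')
j=18 s[j]='b': π[18]=0 (border '')
j=19 s[j]='g': π[19]=0 (border '')
j=20 s[j]='g': π[20]=0 (border '')
j=21 s[j]='e': π[21]=0 (border '')
j=22 s[j]='b': π[22]=0 (border '')
j=23 s[j]='f': π[23]=1 (border 'f')
j=24 s[j]='d': k: 1→0; π[24]=0 (border '')
j=25 s[j]='f': π[25]=1 (border 'f')
j=26 s[j]='c': k: 1→0; π[26]=0 (border '')
j=27 s[j]='b': π[27]=0 (border '')
j=28 s[j]='f': π[28]=1 (border 'f')
j=29 s[j]='c': k: 1→0; π[29]=0 (border '')
j=30 s[j]='g': π[30]=0 (border '')
j=31 s[j]='f': π[31]=1 (border 'f')
j=32 s[j]='a': π[32]=2 (border 'fa')
j=33 s[j]='d': k: 2→0; π[33]=0 (border '')
j=34 s[j]='g': π[34]=0 (border '')
j=35 s[j]='e': π[35]=0 (border '')
j=36 s[j]='d': π[36]=0 (border '')
j=37 s[j]='f': π[37]=1 (border 'f')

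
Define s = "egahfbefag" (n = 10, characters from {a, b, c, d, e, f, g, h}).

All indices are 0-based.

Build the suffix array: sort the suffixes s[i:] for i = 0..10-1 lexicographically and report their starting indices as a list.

sorted suffixes:
  #0 SA[0]=8  'ag'
  #1 SA[1]=2  'ahfbefag'
  #2 SA[2]=5  'befag'
  #3 SA[3]=6  'efag'
  #4 SA[4]=0  'egahfbefag'
  #5 SA[5]=7  'fag'
  #6 SA[6]=4  'fbefag'
  #7 SA[7]=9  'g'
  #8 SA[8]=1  'gahfbefag'
  #9 SA[9]=3  'hfbefag'

[8, 2, 5, 6, 0, 7, 4, 9, 1, 3]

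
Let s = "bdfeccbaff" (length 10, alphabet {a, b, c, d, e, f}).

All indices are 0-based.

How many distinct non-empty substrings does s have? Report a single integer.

51

sorted suffixes:
  #0 SA[0]=7  'aff'
  #1 SA[1]=6  'baff'
  #2 SA[2]=0  'bdfeccbaff'
  #3 SA[3]=5  'cbaff'
  #4 SA[4]=4  'ccbaff'
  #5 SA[5]=1  'dfeccbaff'
  #6 SA[6]=3  'eccbaff'
  #7 SA[7]=9  'f'
  #8 SA[8]=2  'feccbaff'
  #9 SA[9]=8  'ff'

SA = [7, 6, 0, 5, 4, 1, 3, 9, 2, 8]
i: (SA[i-1],SA[i]) lcp shared
  1: (7,6) 0 ''
  2: (6,0) 1 'b'
  3: (0,5) 0 ''
  4: (5,4) 1 'c'
  5: (4,1) 0 ''
  6: (1,3) 0 ''
  7: (3,9) 0 ''
  8: (9,2) 1 'f'
  9: (2,8) 1 'f'

n(n+1)/2 = 10·11/2 = 55
Σ LCP = 0 + 0 + 1 + 0 + 1 + 0 + 0 + 0 + 1 + 1 = 4
distinct = 55 − 4 = 51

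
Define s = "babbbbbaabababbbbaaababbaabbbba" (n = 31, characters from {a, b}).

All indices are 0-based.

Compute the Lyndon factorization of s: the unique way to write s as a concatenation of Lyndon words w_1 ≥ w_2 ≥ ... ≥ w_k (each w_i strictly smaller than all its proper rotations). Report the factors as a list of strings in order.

emit factor 1: 'b' (i=0, period=1)
emit factor 2: 'abbbbb' (i=1, period=6)
emit factor 3: 'aabababbbb' (i=7, period=10)
emit factor 4: 'aaababbaabbbb' (i=17, period=13)
emit factor 5: 'a' (i=30, period=1)

["b", "abbbbb", "aabababbbb", "aaababbaabbbb", "a"]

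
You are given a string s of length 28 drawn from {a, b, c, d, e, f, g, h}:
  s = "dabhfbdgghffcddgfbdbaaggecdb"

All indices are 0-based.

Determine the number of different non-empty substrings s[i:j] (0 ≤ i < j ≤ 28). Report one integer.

378

rank→(start, suffix):
  0 → (20, 'aaggecdb')
  1 → (1, 'abhfbdgghffcddgfbdbaaggecdb')
  2 → (21, 'aggecdb')
  3 → (27, 'b')
  4 → (19, 'baaggecdb')
  5 → (17, 'bdbaaggecdb')
  6 → (5, 'bdgghffcddgfbdbaaggecdb')
  7 → (2, 'bhfbdgghffcddgfbdbaaggecdb')
  8 → (25, 'cdb')
  9 → (12, 'cddgfbdbaaggecdb')
  10 → (0, 'dabhfbdgghffcddgfbdbaaggecdb')
  11 → (26, 'db')
  12 → (18, 'dbaaggecdb')
  13 → (13, 'ddgfbdbaaggecdb')
  14 → (14, 'dgfbdbaaggecdb')
  15 → (6, 'dgghffcddgfbdbaaggecdb')
  16 → (24, 'ecdb')
  17 → (16, 'fbdbaaggecdb')
  18 → (4, 'fbdgghffcddgfbdbaaggecdb')
  19 → (11, 'fcddgfbdbaaggecdb')
  20 → (10, 'ffcddgfbdbaaggecdb')
  21 → (23, 'gecdb')
  22 → (15, 'gfbdbaaggecdb')
  23 → (22, 'ggecdb')
  24 → (7, 'gghffcddgfbdbaaggecdb')
  25 → (8, 'ghffcddgfbdbaaggecdb')
  26 → (3, 'hfbdgghffcddgfbdbaaggecdb')
  27 → (9, 'hffcddgfbdbaaggecdb')

SA = [20, 1, 21, 27, 19, 17, 5, 2, 25, 12, 0, 26, 18, 13, 14, 6, 24, 16, 4, 11, 10, 23, 15, 22, 7, 8, 3, 9]
[i] adj suffixes → lcp
  [1] 20/1 → 1 ('a')
  [2] 1/21 → 1 ('a')
  [3] 21/27 → 0 ('')
  [4] 27/19 → 1 ('b')
  [5] 19/17 → 1 ('b')
  [6] 17/5 → 2 ('bd')
  [7] 5/2 → 1 ('b')
  [8] 2/25 → 0 ('')
  [9] 25/12 → 2 ('cd')
  [10] 12/0 → 0 ('')
  [11] 0/26 → 1 ('d')
  [12] 26/18 → 2 ('db')
  [13] 18/13 → 1 ('d')
  [14] 13/14 → 1 ('d')
  [15] 14/6 → 2 ('dg')
  [16] 6/24 → 0 ('')
  [17] 24/16 → 0 ('')
  [18] 16/4 → 3 ('fbd')
  [19] 4/11 → 1 ('f')
  [20] 11/10 → 1 ('f')
  [21] 10/23 → 0 ('')
  [22] 23/15 → 1 ('g')
  [23] 15/22 → 1 ('g')
  [24] 22/7 → 2 ('gg')
  [25] 7/8 → 1 ('g')
  [26] 8/3 → 0 ('')
  [27] 3/9 → 2 ('hf')

n(n+1)/2 = 28·29/2 = 406
Σ LCP = 0 + 1 + 1 + 0 + 1 + 1 + 2 + 1 + 0 + 2 + 0 + 1 + 2 + 1 + 1 + 2 + 0 + 0 + 3 + 1 + 1 + 0 + 1 + 1 + 2 + 1 + 0 + 2 = 28
distinct = 406 − 28 = 378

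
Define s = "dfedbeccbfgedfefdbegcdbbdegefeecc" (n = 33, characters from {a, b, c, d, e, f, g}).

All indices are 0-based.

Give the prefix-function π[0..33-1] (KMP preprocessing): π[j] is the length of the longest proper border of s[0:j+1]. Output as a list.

[0, 0, 0, 1, 0, 0, 0, 0, 0, 0, 0, 0, 1, 2, 3, 0, 1, 0, 0, 0, 0, 1, 0, 0, 1, 0, 0, 0, 0, 0, 0, 0, 0]

π[0] = 0
j=1 s[j]='f': π[1]=0 (border '')
j=2 s[j]='e': π[2]=0 (border '')
j=3 s[j]='d': π[3]=1 (border 'd')
j=4 s[j]='b': k: 1→0; π[4]=0 (border '')
j=5 s[j]='e': π[5]=0 (border '')
j=6 s[j]='c': π[6]=0 (border '')
j=7 s[j]='c': π[7]=0 (border '')
j=8 s[j]='b': π[8]=0 (border '')
j=9 s[j]='f': π[9]=0 (border '')
j=10 s[j]='g': π[10]=0 (border '')
j=11 s[j]='e': π[11]=0 (border '')
j=12 s[j]='d': π[12]=1 (border 'd')
j=13 s[j]='f': π[13]=2 (border 'df')
j=14 s[j]='e': π[14]=3 (border 'dfe')
j=15 s[j]='f': k: 3→0; π[15]=0 (border '')
j=16 s[j]='d': π[16]=1 (border 'd')
j=17 s[j]='b': k: 1→0; π[17]=0 (border '')
j=18 s[j]='e': π[18]=0 (border '')
j=19 s[j]='g': π[19]=0 (border '')
j=20 s[j]='c': π[20]=0 (border '')
j=21 s[j]='d': π[21]=1 (border 'd')
j=22 s[j]='b': k: 1→0; π[22]=0 (border '')
j=23 s[j]='b': π[23]=0 (border '')
j=24 s[j]='d': π[24]=1 (border 'd')
j=25 s[j]='e': k: 1→0; π[25]=0 (border '')
j=26 s[j]='g': π[26]=0 (border '')
j=27 s[j]='e': π[27]=0 (border '')
j=28 s[j]='f': π[28]=0 (border '')
j=29 s[j]='e': π[29]=0 (border '')
j=30 s[j]='e': π[30]=0 (border '')
j=31 s[j]='c': π[31]=0 (border '')
j=32 s[j]='c': π[32]=0 (border '')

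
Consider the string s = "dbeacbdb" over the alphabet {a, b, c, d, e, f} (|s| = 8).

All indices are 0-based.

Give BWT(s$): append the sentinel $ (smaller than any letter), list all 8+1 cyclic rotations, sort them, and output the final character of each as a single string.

bedcdab$b

rank  rotation   last
    0  $dbeacbdb  b
    1  acbdb$dbe  e
    2  b$dbeacbd  d
    3  bdb$dbeac  c
    4  beacbdb$d  d
    5  cbdb$dbea  a
    6  db$dbeacb  b
    7  dbeacbdb$  $
    8  eacbdb$db  b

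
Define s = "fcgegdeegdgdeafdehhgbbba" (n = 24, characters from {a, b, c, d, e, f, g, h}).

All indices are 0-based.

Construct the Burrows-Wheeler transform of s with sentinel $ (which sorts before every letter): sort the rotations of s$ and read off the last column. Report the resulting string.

rank  rotation                   last
    0  $fcgegdeegdgdeafdehhgbbba  a
    1  a$fcgegdeegdgdeafdehhgbbb  b
    2  afdehhgbbba$fcgegdeegdgde  e
    3  ba$fcgegdeegdgdeafdehhgbb  b
    4  bba$fcgegdeegdgdeafdehhgb  b
    5  bbba$fcgegdeegdgdeafdehhg  g
    6  cgegdeegdgdeafdehhgbbba$f  f
    7  deafdehhgbbba$fcgegdeegdg  g
    8  deegdgdeafdehhgbbba$fcgeg  g
    9  dehhgbbba$fcgegdeegdgdeaf  f
   10  dgdeafdehhgbbba$fcgegdeeg  g
   11  eafdehhgbbba$fcgegdeegdgd  d
   12  eegdgdeafdehhgbbba$fcgegd  d
   13  egdeegdgdeafdehhgbbba$fcg  g
   14  egdgdeafdehhgbbba$fcgegde  e
   15  ehhgbbba$fcgegdeegdgdeafd  d
   16  fcgegdeegdgdeafdehhgbbba$  $
   17  fdehhgbbba$fcgegdeegdgdea  a
   18  gbbba$fcgegdeegdgdeafdehh  h
   19  gdeafdehhgbbba$fcgegdeegd  d
   20  gdeegdgdeafdehhgbbba$fcge  e
   21  gdgdeafdehhgbbba$fcgegdee  e
   22  gegdeegdgdeafdehhgbbba$fc  c
   23  hgbbba$fcgegdeegdgdeafdeh  h
   24  hhgbbba$fcgegdeegdgdeafde  e

abebbgfggfgddged$ahdeeche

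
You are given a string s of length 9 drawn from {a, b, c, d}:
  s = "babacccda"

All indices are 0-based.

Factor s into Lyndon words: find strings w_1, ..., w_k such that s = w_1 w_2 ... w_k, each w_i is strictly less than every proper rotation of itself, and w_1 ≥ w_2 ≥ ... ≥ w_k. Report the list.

["b", "abacccd", "a"]

emit factor 1: 'b' (i=0, period=1)
emit factor 2: 'abacccd' (i=1, period=7)
emit factor 3: 'a' (i=8, period=1)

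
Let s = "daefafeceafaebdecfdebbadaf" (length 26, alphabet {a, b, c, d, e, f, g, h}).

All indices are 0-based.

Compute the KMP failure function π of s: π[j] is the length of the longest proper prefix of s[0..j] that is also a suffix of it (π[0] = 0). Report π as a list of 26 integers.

π[0] = 0
j=1 s[j]='a': π[1]=0 (border '')
j=2 s[j]='e': π[2]=0 (border '')
j=3 s[j]='f': π[3]=0 (border '')
j=4 s[j]='a': π[4]=0 (border '')
j=5 s[j]='f': π[5]=0 (border '')
j=6 s[j]='e': π[6]=0 (border '')
j=7 s[j]='c': π[7]=0 (border '')
j=8 s[j]='e': π[8]=0 (border '')
j=9 s[j]='a': π[9]=0 (border '')
j=10 s[j]='f': π[10]=0 (border '')
j=11 s[j]='a': π[11]=0 (border '')
j=12 s[j]='e': π[12]=0 (border '')
j=13 s[j]='b': π[13]=0 (border '')
j=14 s[j]='d': π[14]=1 (border 'd')
j=15 s[j]='e': k: 1→0; π[15]=0 (border '')
j=16 s[j]='c': π[16]=0 (border '')
j=17 s[j]='f': π[17]=0 (border '')
j=18 s[j]='d': π[18]=1 (border 'd')
j=19 s[j]='e': k: 1→0; π[19]=0 (border '')
j=20 s[j]='b': π[20]=0 (border '')
j=21 s[j]='b': π[21]=0 (border '')
j=22 s[j]='a': π[22]=0 (border '')
j=23 s[j]='d': π[23]=1 (border 'd')
j=24 s[j]='a': π[24]=2 (border 'da')
j=25 s[j]='f': k: 2→0; π[25]=0 (border '')

[0, 0, 0, 0, 0, 0, 0, 0, 0, 0, 0, 0, 0, 0, 1, 0, 0, 0, 1, 0, 0, 0, 0, 1, 2, 0]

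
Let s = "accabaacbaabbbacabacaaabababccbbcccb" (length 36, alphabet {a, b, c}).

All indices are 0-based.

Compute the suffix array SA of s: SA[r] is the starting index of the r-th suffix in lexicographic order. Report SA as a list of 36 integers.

rank→(start, suffix):
  0 → (20, 'aaabababccbbcccb')
  1 → (21, 'aabababccbbcccb')
  2 → (9, 'aabbbacabacaaabababccbbcccb')
  3 → (5, 'aacbaabbbacabacaaabababccbbcccb')
  4 → (3, 'abaacbaabbbacabacaaabababccbbcccb')
  5 → (22, 'abababccbbcccb')
  6 → (24, 'ababccbbcccb')
  7 → (16, 'abacaaabababccbbcccb')
  8 → (10, 'abbbacabacaaabababccbbcccb')
  9 → (26, 'abccbbcccb')
  10 → (18, 'acaaabababccbbcccb')
  11 → (14, 'acabacaaabababccbbcccb')
  12 → (6, 'acbaabbbacabacaaabababccbbcccb')
  13 → (0, 'accabaacbaabbbacabacaaabababccbbcccb')
  14 → (35, 'b')
  15 → (8, 'baabbbacabacaaabababccbbcccb')
  16 → (4, 'baacbaabbbacabacaaabababccbbcccb')
  17 → (23, 'bababccbbcccb')
  18 → (25, 'babccbbcccb')
  19 → (17, 'bacaaabababccbbcccb')
  20 → (13, 'bacabacaaabababccbbcccb')
  21 → (12, 'bbacabacaaabababccbbcccb')
  22 → (11, 'bbbacabacaaabababccbbcccb')
  23 → (30, 'bbcccb')
  24 → (27, 'bccbbcccb')
  25 → (31, 'bcccb')
  26 → (19, 'caaabababccbbcccb')
  27 → (2, 'cabaacbaabbbacabacaaabababccbbcccb')
  28 → (15, 'cabacaaabababccbbcccb')
  29 → (34, 'cb')
  30 → (7, 'cbaabbbacabacaaabababccbbcccb')
  31 → (29, 'cbbcccb')
  32 → (1, 'ccabaacbaabbbacabacaaabababccbbcccb')
  33 → (33, 'ccb')
  34 → (28, 'ccbbcccb')
  35 → (32, 'cccb')

[20, 21, 9, 5, 3, 22, 24, 16, 10, 26, 18, 14, 6, 0, 35, 8, 4, 23, 25, 17, 13, 12, 11, 30, 27, 31, 19, 2, 15, 34, 7, 29, 1, 33, 28, 32]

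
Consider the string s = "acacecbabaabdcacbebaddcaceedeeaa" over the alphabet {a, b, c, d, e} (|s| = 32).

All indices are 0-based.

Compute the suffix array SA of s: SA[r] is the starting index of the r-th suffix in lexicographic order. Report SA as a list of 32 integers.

rank→(start, suffix):
  0 → (31, 'a')
  1 → (30, 'aa')
  2 → (9, 'aabdcacbebaddcaceedeeaa')
  3 → (7, 'abaabdcacbebaddcaceedeeaa')
  4 → (10, 'abdcacbebaddcaceedeeaa')
  5 → (0, 'acacecbabaabdcacbebaddcaceedeeaa')
  6 → (14, 'acbebaddcaceedeeaa')
  7 → (2, 'acecbabaabdcacbebaddcaceedeeaa')
  8 → (23, 'aceedeeaa')
  9 → (19, 'addcaceedeeaa')
  10 → (8, 'baabdcacbebaddcaceedeeaa')
  11 → (6, 'babaabdcacbebaddcaceedeeaa')
  12 → (18, 'baddcaceedeeaa')
  13 → (11, 'bdcacbebaddcaceedeeaa')
  14 → (16, 'bebaddcaceedeeaa')
  15 → (13, 'cacbebaddcaceedeeaa')
  16 → (1, 'cacecbabaabdcacbebaddcaceedeeaa')
  17 → (22, 'caceedeeaa')
  18 → (5, 'cbabaabdcacbebaddcaceedeeaa')
  19 → (15, 'cbebaddcaceedeeaa')
  20 → (3, 'cecbabaabdcacbebaddcaceedeeaa')
  21 → (24, 'ceedeeaa')
  22 → (12, 'dcacbebaddcaceedeeaa')
  23 → (21, 'dcaceedeeaa')
  24 → (20, 'ddcaceedeeaa')
  25 → (27, 'deeaa')
  26 → (29, 'eaa')
  27 → (17, 'ebaddcaceedeeaa')
  28 → (4, 'ecbabaabdcacbebaddcaceedeeaa')
  29 → (26, 'edeeaa')
  30 → (28, 'eeaa')
  31 → (25, 'eedeeaa')

[31, 30, 9, 7, 10, 0, 14, 2, 23, 19, 8, 6, 18, 11, 16, 13, 1, 22, 5, 15, 3, 24, 12, 21, 20, 27, 29, 17, 4, 26, 28, 25]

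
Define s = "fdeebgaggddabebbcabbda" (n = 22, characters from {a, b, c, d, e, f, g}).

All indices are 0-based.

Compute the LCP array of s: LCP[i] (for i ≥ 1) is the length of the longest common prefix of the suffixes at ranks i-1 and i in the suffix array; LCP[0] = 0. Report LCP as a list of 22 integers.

[0, 1, 2, 1, 0, 2, 1, 1, 1, 1, 0, 0, 2, 1, 1, 0, 2, 1, 0, 0, 1, 1]

sorted suffixes:
  #0 SA[0]=21  'a'
  #1 SA[1]=17  'abbda'
  #2 SA[2]=11  'abebbcabbda'
  #3 SA[3]=6  'aggddabebbcabbda'
  #4 SA[4]=14  'bbcabbda'
  #5 SA[5]=18  'bbda'
  #6 SA[6]=15  'bcabbda'
  #7 SA[7]=19  'bda'
  #8 SA[8]=12  'bebbcabbda'
  #9 SA[9]=4  'bgaggddabebbcabbda'
  #10 SA[10]=16  'cabbda'
  #11 SA[11]=20  'da'
  #12 SA[12]=10  'dabebbcabbda'
  #13 SA[13]=9  'ddabebbcabbda'
  #14 SA[14]=1  'deebgaggddabebbcabbda'
  #15 SA[15]=13  'ebbcabbda'
  #16 SA[16]=3  'ebgaggddabebbcabbda'
  #17 SA[17]=2  'eebgaggddabebbcabbda'
  #18 SA[18]=0  'fdeebgaggddabebbcabbda'
  #19 SA[19]=5  'gaggddabebbcabbda'
  #20 SA[20]=8  'gddabebbcabbda'
  #21 SA[21]=7  'ggddabebbcabbda'

SA = [21, 17, 11, 6, 14, 18, 15, 19, 12, 4, 16, 20, 10, 9, 1, 13, 3, 2, 0, 5, 8, 7]
[i] adj suffixes → lcp
  [1] 21/17 → 1 ('a')
  [2] 17/11 → 2 ('ab')
  [3] 11/6 → 1 ('a')
  [4] 6/14 → 0 ('')
  [5] 14/18 → 2 ('bb')
  [6] 18/15 → 1 ('b')
  [7] 15/19 → 1 ('b')
  [8] 19/12 → 1 ('b')
  [9] 12/4 → 1 ('b')
  [10] 4/16 → 0 ('')
  [11] 16/20 → 0 ('')
  [12] 20/10 → 2 ('da')
  [13] 10/9 → 1 ('d')
  [14] 9/1 → 1 ('d')
  [15] 1/13 → 0 ('')
  [16] 13/3 → 2 ('eb')
  [17] 3/2 → 1 ('e')
  [18] 2/0 → 0 ('')
  [19] 0/5 → 0 ('')
  [20] 5/8 → 1 ('g')
  [21] 8/7 → 1 ('g')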